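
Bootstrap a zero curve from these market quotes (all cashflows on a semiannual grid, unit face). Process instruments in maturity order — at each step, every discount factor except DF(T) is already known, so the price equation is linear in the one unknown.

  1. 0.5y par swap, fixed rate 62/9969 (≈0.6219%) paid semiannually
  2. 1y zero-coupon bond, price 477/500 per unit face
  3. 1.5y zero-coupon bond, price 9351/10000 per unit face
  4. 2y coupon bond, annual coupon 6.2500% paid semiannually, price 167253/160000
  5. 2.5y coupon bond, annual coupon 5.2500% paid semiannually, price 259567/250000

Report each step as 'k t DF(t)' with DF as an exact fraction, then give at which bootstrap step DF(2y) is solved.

1 1/2 9969/10000
2 1 477/500
3 3/2 9351/10000
4 2 4631/5000
5 5/2 4571/5000
DF(2y) is solved at step 4

step 1 [0.5y] swap r/2=31/9969: DF=(1 − 31/9969·(0))/(1+31/9969) = 9969/10000 ≈ 0.996900
step 2 [1y] zero: DF = P = 477/500 ≈ 0.954000
step 3 [1.5y] zero: DF = P = 9351/10000 ≈ 0.935100
step 4 [2y] bond c/2=1/32: DF=(167253/160000 − 1/32·(0.996900+0.954000+0.935100))/(1+1/32) = 4631/5000 ≈ 0.926200
step 5 [2.5y] bond c/2=21/800: DF=(259567/250000 − 21/800·(0.996900+0.954000+0.935100+0.926200))/(1+21/800) = 4571/5000 ≈ 0.914200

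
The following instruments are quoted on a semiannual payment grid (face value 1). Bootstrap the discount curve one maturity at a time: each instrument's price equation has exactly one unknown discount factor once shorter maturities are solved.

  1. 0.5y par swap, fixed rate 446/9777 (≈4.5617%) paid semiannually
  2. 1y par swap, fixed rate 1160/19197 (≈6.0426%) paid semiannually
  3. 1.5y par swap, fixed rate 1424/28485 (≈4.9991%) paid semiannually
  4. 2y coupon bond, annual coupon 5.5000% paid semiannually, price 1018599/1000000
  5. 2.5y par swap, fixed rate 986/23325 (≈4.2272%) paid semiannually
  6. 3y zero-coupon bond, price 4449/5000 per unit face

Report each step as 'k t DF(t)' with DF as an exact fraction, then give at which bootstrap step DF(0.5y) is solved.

1 1/2 9777/10000
2 1 471/500
3 3/2 1161/1250
4 2 9151/10000
5 5/2 4507/5000
6 3 4449/5000
DF(0.5y) is solved at step 1

step 1 [0.5y] swap r/2=223/9777: DF=(1 − 223/9777·(0))/(1+223/9777) = 9777/10000 ≈ 0.977700
step 2 [1y] swap r/2=580/19197: DF=(1 − 580/19197·(0.977700))/(1+580/19197) = 471/500 ≈ 0.942000
step 3 [1.5y] swap r/2=712/28485: DF=(1 − 712/28485·(0.977700+0.942000))/(1+712/28485) = 1161/1250 ≈ 0.928800
step 4 [2y] bond c/2=11/400: DF=(1018599/1000000 − 11/400·(0.977700+0.942000+0.928800))/(1+11/400) = 9151/10000 ≈ 0.915100
step 5 [2.5y] swap r/2=493/23325: DF=(1 − 493/23325·(0.977700+0.942000+0.928800+0.915100))/(1+493/23325) = 4507/5000 ≈ 0.901400
step 6 [3y] zero: DF = P = 4449/5000 ≈ 0.889800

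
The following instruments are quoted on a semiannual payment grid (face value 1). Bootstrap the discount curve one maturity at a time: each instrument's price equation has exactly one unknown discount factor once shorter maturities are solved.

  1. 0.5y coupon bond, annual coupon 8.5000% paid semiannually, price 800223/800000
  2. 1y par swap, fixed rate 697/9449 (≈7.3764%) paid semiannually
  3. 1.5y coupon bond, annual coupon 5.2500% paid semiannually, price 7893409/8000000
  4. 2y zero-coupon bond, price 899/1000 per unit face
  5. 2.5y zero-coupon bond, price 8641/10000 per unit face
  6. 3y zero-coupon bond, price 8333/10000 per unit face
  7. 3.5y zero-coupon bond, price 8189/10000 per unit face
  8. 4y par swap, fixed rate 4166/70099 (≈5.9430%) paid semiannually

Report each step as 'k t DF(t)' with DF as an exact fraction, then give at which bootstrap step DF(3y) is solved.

step 1 [0.5y] bond c/2=17/400: DF=(800223/800000 − 17/400·(0))/(1+17/400) = 1919/2000 ≈ 0.959500
step 2 [1y] swap r/2=697/18898: DF=(1 − 697/18898·(0.959500))/(1+697/18898) = 9303/10000 ≈ 0.930300
step 3 [1.5y] bond c/2=21/800: DF=(7893409/8000000 − 21/800·(0.959500+0.930300))/(1+21/800) = 9131/10000 ≈ 0.913100
step 4 [2y] zero: DF = P = 899/1000 ≈ 0.899000
step 5 [2.5y] zero: DF = P = 8641/10000 ≈ 0.864100
step 6 [3y] zero: DF = P = 8333/10000 ≈ 0.833300
step 7 [3.5y] zero: DF = P = 8189/10000 ≈ 0.818900
step 8 [4y] swap r/2=2083/70099: DF=(1 − 2083/70099·(0.959500+0.930300+0.913100+0.899000+0.864100+0.833300+0.818900))/(1+2083/70099) = 7917/10000 ≈ 0.791700

1 1/2 1919/2000
2 1 9303/10000
3 3/2 9131/10000
4 2 899/1000
5 5/2 8641/10000
6 3 8333/10000
7 7/2 8189/10000
8 4 7917/10000
DF(3y) is solved at step 6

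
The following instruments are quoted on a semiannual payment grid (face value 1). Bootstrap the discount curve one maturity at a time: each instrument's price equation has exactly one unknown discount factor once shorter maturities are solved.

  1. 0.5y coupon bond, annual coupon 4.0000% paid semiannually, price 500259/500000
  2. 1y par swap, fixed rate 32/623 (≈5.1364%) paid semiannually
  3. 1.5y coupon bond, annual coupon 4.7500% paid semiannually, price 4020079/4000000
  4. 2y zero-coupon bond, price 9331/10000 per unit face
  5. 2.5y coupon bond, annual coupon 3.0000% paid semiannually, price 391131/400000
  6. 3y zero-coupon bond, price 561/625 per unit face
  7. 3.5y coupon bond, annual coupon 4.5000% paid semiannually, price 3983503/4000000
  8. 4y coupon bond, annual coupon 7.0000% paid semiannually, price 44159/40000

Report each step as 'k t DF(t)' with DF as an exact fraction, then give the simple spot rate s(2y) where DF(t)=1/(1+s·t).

1 1/2 9809/10000
2 1 594/625
3 3/2 9369/10000
4 2 9331/10000
5 5/2 567/625
6 3 561/625
7 7/2 4253/5000
8 4 8483/10000
s(2y) = (1/(9331/10000) − 1)/(2) = 669/18662 ≈ 3.5848%

step 1 [0.5y] bond c/2=1/50: DF=(500259/500000 − 1/50·(0))/(1+1/50) = 9809/10000 ≈ 0.980900
step 2 [1y] swap r/2=16/623: DF=(1 − 16/623·(0.980900))/(1+16/623) = 594/625 ≈ 0.950400
step 3 [1.5y] bond c/2=19/800: DF=(4020079/4000000 − 19/800·(0.980900+0.950400))/(1+19/800) = 9369/10000 ≈ 0.936900
step 4 [2y] zero: DF = P = 9331/10000 ≈ 0.933100
step 5 [2.5y] bond c/2=3/200: DF=(391131/400000 − 3/200·(0.980900+0.950400+0.936900+0.933100))/(1+3/200) = 567/625 ≈ 0.907200
step 6 [3y] zero: DF = P = 561/625 ≈ 0.897600
step 7 [3.5y] bond c/2=9/400: DF=(3983503/4000000 − 9/400·(0.980900+0.950400+0.936900+0.933100+0.907200+0.897600))/(1+9/400) = 4253/5000 ≈ 0.850600
step 8 [4y] bond c/2=7/200: DF=(44159/40000 − 7/200·(0.980900+0.950400+0.936900+0.933100+0.907200+0.897600+0.850600))/(1+7/200) = 8483/10000 ≈ 0.848300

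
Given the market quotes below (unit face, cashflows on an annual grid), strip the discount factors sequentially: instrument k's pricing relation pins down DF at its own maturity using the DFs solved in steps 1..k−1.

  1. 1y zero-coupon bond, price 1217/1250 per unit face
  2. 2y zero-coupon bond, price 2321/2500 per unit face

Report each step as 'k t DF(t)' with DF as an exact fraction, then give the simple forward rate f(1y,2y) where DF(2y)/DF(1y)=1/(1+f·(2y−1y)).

1 1 1217/1250
2 2 2321/2500
f(1y,2y) = ((1217/1250)/(2321/2500) − 1)/(1) = 113/2321 ≈ 4.8686%

step 1 [1y] zero: DF = P = 1217/1250 ≈ 0.973600
step 2 [2y] zero: DF = P = 2321/2500 ≈ 0.928400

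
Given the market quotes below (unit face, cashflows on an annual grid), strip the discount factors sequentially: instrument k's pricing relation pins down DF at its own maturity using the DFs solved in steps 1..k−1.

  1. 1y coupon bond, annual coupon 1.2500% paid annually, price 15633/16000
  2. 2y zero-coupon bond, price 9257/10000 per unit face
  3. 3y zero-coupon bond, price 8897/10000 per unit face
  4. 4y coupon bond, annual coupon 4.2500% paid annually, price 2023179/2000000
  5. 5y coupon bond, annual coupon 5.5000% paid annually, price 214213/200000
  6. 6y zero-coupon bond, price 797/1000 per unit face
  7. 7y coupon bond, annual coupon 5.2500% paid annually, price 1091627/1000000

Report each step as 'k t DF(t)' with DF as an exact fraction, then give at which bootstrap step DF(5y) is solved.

1 1 193/200
2 2 9257/10000
3 3 8897/10000
4 4 857/1000
5 5 516/625
6 6 797/1000
7 7 1937/2500
DF(5y) is solved at step 5

step 1 [1y] bond c/1=1/80: DF=(15633/16000 − 1/80·(0))/(1+1/80) = 193/200 ≈ 0.965000
step 2 [2y] zero: DF = P = 9257/10000 ≈ 0.925700
step 3 [3y] zero: DF = P = 8897/10000 ≈ 0.889700
step 4 [4y] bond c/1=17/400: DF=(2023179/2000000 − 17/400·(0.965000+0.925700+0.889700))/(1+17/400) = 857/1000 ≈ 0.857000
step 5 [5y] bond c/1=11/200: DF=(214213/200000 − 11/200·(0.965000+0.925700+0.889700+0.857000))/(1+11/200) = 516/625 ≈ 0.825600
step 6 [6y] zero: DF = P = 797/1000 ≈ 0.797000
step 7 [7y] bond c/1=21/400: DF=(1091627/1000000 − 21/400·(0.965000+0.925700+0.889700+0.857000+0.825600+0.797000))/(1+21/400) = 1937/2500 ≈ 0.774800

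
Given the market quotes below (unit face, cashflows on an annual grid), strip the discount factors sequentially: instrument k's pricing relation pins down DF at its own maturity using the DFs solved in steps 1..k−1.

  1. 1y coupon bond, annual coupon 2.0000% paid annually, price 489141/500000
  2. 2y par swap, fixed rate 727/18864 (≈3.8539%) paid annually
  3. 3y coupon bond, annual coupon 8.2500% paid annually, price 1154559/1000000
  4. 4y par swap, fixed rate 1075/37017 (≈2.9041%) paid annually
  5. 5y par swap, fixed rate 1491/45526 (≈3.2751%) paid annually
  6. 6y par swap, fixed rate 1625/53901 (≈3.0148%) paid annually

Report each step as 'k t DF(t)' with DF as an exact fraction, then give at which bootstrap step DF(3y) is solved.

step 1 [1y] bond c/1=1/50: DF=(489141/500000 − 1/50·(0))/(1+1/50) = 9591/10000 ≈ 0.959100
step 2 [2y] swap r/1=727/18864: DF=(1 − 727/18864·(0.959100))/(1+727/18864) = 9273/10000 ≈ 0.927300
step 3 [3y] bond c/1=33/400: DF=(1154559/1000000 − 33/400·(0.959100+0.927300))/(1+33/400) = 2307/2500 ≈ 0.922800
step 4 [4y] swap r/1=1075/37017: DF=(1 − 1075/37017·(0.959100+0.927300+0.922800))/(1+1075/37017) = 357/400 ≈ 0.892500
step 5 [5y] swap r/1=1491/45526: DF=(1 − 1491/45526·(0.959100+0.927300+0.922800+0.892500))/(1+1491/45526) = 8509/10000 ≈ 0.850900
step 6 [6y] swap r/1=1625/53901: DF=(1 − 1625/53901·(0.959100+0.927300+0.922800+0.892500+0.850900))/(1+1625/53901) = 67/80 ≈ 0.837500

1 1 9591/10000
2 2 9273/10000
3 3 2307/2500
4 4 357/400
5 5 8509/10000
6 6 67/80
DF(3y) is solved at step 3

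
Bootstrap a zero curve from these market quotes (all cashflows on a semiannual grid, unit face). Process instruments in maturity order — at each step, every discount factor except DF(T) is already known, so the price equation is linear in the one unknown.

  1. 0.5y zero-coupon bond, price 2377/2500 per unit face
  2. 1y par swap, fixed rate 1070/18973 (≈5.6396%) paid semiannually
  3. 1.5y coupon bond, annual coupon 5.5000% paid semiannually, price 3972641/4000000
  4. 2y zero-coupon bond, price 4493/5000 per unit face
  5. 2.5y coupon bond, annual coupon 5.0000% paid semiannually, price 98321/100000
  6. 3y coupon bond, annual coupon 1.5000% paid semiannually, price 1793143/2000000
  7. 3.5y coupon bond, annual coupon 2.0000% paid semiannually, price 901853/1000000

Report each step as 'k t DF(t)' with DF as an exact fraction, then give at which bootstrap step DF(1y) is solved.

1 1/2 2377/2500
2 1 1893/2000
3 3/2 4579/5000
4 2 4493/5000
5 5/2 8687/10000
6 3 4279/5000
7 7/2 8391/10000
DF(1y) is solved at step 2

step 1 [0.5y] zero: DF = P = 2377/2500 ≈ 0.950800
step 2 [1y] swap r/2=535/18973: DF=(1 − 535/18973·(0.950800))/(1+535/18973) = 1893/2000 ≈ 0.946500
step 3 [1.5y] bond c/2=11/400: DF=(3972641/4000000 − 11/400·(0.950800+0.946500))/(1+11/400) = 4579/5000 ≈ 0.915800
step 4 [2y] zero: DF = P = 4493/5000 ≈ 0.898600
step 5 [2.5y] bond c/2=1/40: DF=(98321/100000 − 1/40·(0.950800+0.946500+0.915800+0.898600))/(1+1/40) = 8687/10000 ≈ 0.868700
step 6 [3y] bond c/2=3/400: DF=(1793143/2000000 − 3/400·(0.950800+0.946500+0.915800+0.898600+0.868700))/(1+3/400) = 4279/5000 ≈ 0.855800
step 7 [3.5y] bond c/2=1/100: DF=(901853/1000000 − 1/100·(0.950800+0.946500+0.915800+0.898600+0.868700+0.855800))/(1+1/100) = 8391/10000 ≈ 0.839100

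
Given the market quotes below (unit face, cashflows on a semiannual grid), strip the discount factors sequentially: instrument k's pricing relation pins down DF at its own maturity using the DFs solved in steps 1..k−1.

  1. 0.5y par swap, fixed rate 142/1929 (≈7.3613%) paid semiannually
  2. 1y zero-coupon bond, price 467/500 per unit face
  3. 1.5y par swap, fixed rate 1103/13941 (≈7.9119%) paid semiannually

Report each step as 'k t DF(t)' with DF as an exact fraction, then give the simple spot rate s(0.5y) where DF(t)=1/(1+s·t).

step 1 [0.5y] swap r/2=71/1929: DF=(1 − 71/1929·(0))/(1+71/1929) = 1929/2000 ≈ 0.964500
step 2 [1y] zero: DF = P = 467/500 ≈ 0.934000
step 3 [1.5y] swap r/2=1103/27882: DF=(1 − 1103/27882·(0.964500+0.934000))/(1+1103/27882) = 8897/10000 ≈ 0.889700

1 1/2 1929/2000
2 1 467/500
3 3/2 8897/10000
s(0.5y) = (1/(1929/2000) − 1)/(1/2) = 142/1929 ≈ 7.3613%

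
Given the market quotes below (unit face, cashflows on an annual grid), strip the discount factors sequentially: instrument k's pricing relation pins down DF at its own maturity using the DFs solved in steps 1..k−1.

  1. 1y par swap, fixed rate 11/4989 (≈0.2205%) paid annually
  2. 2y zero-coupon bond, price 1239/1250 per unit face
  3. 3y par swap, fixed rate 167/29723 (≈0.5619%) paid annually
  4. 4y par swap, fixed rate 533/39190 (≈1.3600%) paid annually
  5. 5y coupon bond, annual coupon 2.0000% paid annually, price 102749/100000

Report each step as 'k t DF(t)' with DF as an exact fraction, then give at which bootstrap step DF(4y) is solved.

1 1 4989/5000
2 2 1239/1250
3 3 9833/10000
4 4 9467/10000
5 5 1861/2000
DF(4y) is solved at step 4

step 1 [1y] swap r/1=11/4989: DF=(1 − 11/4989·(0))/(1+11/4989) = 4989/5000 ≈ 0.997800
step 2 [2y] zero: DF = P = 1239/1250 ≈ 0.991200
step 3 [3y] swap r/1=167/29723: DF=(1 − 167/29723·(0.997800+0.991200))/(1+167/29723) = 9833/10000 ≈ 0.983300
step 4 [4y] swap r/1=533/39190: DF=(1 − 533/39190·(0.997800+0.991200+0.983300))/(1+533/39190) = 9467/10000 ≈ 0.946700
step 5 [5y] bond c/1=1/50: DF=(102749/100000 − 1/50·(0.997800+0.991200+0.983300+0.946700))/(1+1/50) = 1861/2000 ≈ 0.930500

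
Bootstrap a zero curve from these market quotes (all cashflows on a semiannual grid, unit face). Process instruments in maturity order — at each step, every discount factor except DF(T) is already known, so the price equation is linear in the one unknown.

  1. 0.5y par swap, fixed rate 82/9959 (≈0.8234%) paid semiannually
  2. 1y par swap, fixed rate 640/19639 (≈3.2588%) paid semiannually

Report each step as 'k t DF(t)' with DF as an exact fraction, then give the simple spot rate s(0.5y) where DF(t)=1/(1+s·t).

1 1/2 9959/10000
2 1 121/125
s(0.5y) = (1/(9959/10000) − 1)/(1/2) = 82/9959 ≈ 0.8234%

step 1 [0.5y] swap r/2=41/9959: DF=(1 − 41/9959·(0))/(1+41/9959) = 9959/10000 ≈ 0.995900
step 2 [1y] swap r/2=320/19639: DF=(1 − 320/19639·(0.995900))/(1+320/19639) = 121/125 ≈ 0.968000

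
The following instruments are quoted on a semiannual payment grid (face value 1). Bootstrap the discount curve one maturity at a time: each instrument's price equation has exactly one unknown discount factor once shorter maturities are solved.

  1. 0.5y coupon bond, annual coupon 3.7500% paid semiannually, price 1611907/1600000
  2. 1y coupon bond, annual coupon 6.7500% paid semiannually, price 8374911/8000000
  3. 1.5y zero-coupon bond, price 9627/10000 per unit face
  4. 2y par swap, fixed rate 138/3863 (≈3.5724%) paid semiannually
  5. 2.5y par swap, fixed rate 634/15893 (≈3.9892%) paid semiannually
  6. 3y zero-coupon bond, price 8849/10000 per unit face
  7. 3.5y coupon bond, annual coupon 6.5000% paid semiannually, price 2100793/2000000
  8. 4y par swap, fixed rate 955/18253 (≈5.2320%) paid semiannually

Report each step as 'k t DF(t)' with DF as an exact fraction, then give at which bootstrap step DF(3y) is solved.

step 1 [0.5y] bond c/2=3/160: DF=(1611907/1600000 − 3/160·(0))/(1+3/160) = 9889/10000 ≈ 0.988900
step 2 [1y] bond c/2=27/800: DF=(8374911/8000000 − 27/800·(0.988900))/(1+27/800) = 2451/2500 ≈ 0.980400
step 3 [1.5y] zero: DF = P = 9627/10000 ≈ 0.962700
step 4 [2y] swap r/2=69/3863: DF=(1 − 69/3863·(0.988900+0.980400+0.962700))/(1+69/3863) = 931/1000 ≈ 0.931000
step 5 [2.5y] swap r/2=317/15893: DF=(1 − 317/15893·(0.988900+0.980400+0.962700+0.931000))/(1+317/15893) = 9049/10000 ≈ 0.904900
step 6 [3y] zero: DF = P = 8849/10000 ≈ 0.884900
step 7 [3.5y] bond c/2=13/400: DF=(2100793/2000000 − 13/400·(0.988900+0.980400+0.962700+0.931000+0.904900+0.884900))/(1+13/400) = 4197/5000 ≈ 0.839400
step 8 [4y] swap r/2=955/36506: DF=(1 − 955/36506·(0.988900+0.980400+0.962700+0.931000+0.904900+0.884900+0.839400))/(1+955/36506) = 809/1000 ≈ 0.809000

1 1/2 9889/10000
2 1 2451/2500
3 3/2 9627/10000
4 2 931/1000
5 5/2 9049/10000
6 3 8849/10000
7 7/2 4197/5000
8 4 809/1000
DF(3y) is solved at step 6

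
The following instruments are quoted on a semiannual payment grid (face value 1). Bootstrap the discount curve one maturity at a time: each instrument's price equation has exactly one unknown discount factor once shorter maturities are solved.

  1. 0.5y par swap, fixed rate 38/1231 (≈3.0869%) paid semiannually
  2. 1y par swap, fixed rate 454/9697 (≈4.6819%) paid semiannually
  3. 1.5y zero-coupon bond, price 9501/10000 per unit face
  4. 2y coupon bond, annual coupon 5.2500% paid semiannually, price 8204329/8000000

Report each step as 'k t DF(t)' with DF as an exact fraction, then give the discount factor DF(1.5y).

1 1/2 1231/1250
2 1 4773/5000
3 3/2 9501/10000
4 2 4627/5000
DF(1.5y) = 9501/10000 ≈ 0.950100

step 1 [0.5y] swap r/2=19/1231: DF=(1 − 19/1231·(0))/(1+19/1231) = 1231/1250 ≈ 0.984800
step 2 [1y] swap r/2=227/9697: DF=(1 − 227/9697·(0.984800))/(1+227/9697) = 4773/5000 ≈ 0.954600
step 3 [1.5y] zero: DF = P = 9501/10000 ≈ 0.950100
step 4 [2y] bond c/2=21/800: DF=(8204329/8000000 − 21/800·(0.984800+0.954600+0.950100))/(1+21/800) = 4627/5000 ≈ 0.925400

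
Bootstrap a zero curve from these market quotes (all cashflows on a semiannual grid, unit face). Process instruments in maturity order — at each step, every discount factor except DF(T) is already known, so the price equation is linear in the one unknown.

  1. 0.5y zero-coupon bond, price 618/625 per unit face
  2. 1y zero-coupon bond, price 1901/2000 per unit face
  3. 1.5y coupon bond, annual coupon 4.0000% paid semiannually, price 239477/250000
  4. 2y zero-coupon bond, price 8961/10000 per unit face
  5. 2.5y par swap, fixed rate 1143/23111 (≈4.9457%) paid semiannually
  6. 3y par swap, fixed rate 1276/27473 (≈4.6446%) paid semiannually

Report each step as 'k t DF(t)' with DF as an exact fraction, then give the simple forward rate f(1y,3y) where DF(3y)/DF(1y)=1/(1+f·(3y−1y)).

step 1 [0.5y] zero: DF = P = 618/625 ≈ 0.988800
step 2 [1y] zero: DF = P = 1901/2000 ≈ 0.950500
step 3 [1.5y] bond c/2=1/50: DF=(239477/250000 − 1/50·(0.988800+0.950500))/(1+1/50) = 9011/10000 ≈ 0.901100
step 4 [2y] zero: DF = P = 8961/10000 ≈ 0.896100
step 5 [2.5y] swap r/2=1143/46222: DF=(1 − 1143/46222·(0.988800+0.950500+0.901100+0.896100))/(1+1143/46222) = 8857/10000 ≈ 0.885700
step 6 [3y] swap r/2=638/27473: DF=(1 − 638/27473·(0.988800+0.950500+0.901100+0.896100+0.885700))/(1+638/27473) = 2181/2500 ≈ 0.872400

1 1/2 618/625
2 1 1901/2000
3 3/2 9011/10000
4 2 8961/10000
5 5/2 8857/10000
6 3 2181/2500
f(1y,3y) = ((1901/2000)/(2181/2500) − 1)/(2) = 781/17448 ≈ 4.4762%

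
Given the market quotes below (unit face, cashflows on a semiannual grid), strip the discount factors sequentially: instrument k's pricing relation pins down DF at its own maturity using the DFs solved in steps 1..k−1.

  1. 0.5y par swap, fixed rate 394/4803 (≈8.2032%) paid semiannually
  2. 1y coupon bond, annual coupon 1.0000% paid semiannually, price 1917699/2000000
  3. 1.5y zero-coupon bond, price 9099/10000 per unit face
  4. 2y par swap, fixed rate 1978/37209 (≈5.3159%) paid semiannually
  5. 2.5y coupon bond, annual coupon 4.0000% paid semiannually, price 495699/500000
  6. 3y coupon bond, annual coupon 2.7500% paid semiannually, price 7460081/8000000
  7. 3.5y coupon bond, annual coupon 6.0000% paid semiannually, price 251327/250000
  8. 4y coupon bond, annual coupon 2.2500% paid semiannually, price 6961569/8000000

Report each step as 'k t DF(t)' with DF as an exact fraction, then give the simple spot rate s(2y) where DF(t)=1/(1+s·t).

step 1 [0.5y] swap r/2=197/4803: DF=(1 − 197/4803·(0))/(1+197/4803) = 4803/5000 ≈ 0.960600
step 2 [1y] bond c/2=1/200: DF=(1917699/2000000 − 1/200·(0.960600))/(1+1/200) = 9493/10000 ≈ 0.949300
step 3 [1.5y] zero: DF = P = 9099/10000 ≈ 0.909900
step 4 [2y] swap r/2=989/37209: DF=(1 − 989/37209·(0.960600+0.949300+0.909900))/(1+989/37209) = 9011/10000 ≈ 0.901100
step 5 [2.5y] bond c/2=1/50: DF=(495699/500000 − 1/50·(0.960600+0.949300+0.909900+0.901100))/(1+1/50) = 899/1000 ≈ 0.899000
step 6 [3y] bond c/2=11/800: DF=(7460081/8000000 − 11/800·(0.960600+0.949300+0.909900+0.901100+0.899000))/(1+11/800) = 2143/2500 ≈ 0.857200
step 7 [3.5y] bond c/2=3/100: DF=(251327/250000 − 3/100·(0.960600+0.949300+0.909900+0.901100+0.899000+0.857200))/(1+3/100) = 1633/2000 ≈ 0.816500
step 8 [4y] bond c/2=9/800: DF=(6961569/8000000 − 9/800·(0.960600+0.949300+0.909900+0.901100+0.899000+0.857200+0.816500))/(1+9/800) = 1581/2000 ≈ 0.790500

1 1/2 4803/5000
2 1 9493/10000
3 3/2 9099/10000
4 2 9011/10000
5 5/2 899/1000
6 3 2143/2500
7 7/2 1633/2000
8 4 1581/2000
s(2y) = (1/(9011/10000) − 1)/(2) = 989/18022 ≈ 5.4877%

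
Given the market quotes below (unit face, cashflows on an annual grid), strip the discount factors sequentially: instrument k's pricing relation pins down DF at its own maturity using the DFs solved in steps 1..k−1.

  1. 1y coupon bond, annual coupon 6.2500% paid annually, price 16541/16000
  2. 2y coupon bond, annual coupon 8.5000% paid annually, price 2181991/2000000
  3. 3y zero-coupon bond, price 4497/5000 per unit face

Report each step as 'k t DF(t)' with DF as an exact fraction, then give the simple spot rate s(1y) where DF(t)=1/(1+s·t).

1 1 973/1000
2 2 9293/10000
3 3 4497/5000
s(1y) = (1/(973/1000) − 1)/(1) = 27/973 ≈ 2.7749%

step 1 [1y] bond c/1=1/16: DF=(16541/16000 − 1/16·(0))/(1+1/16) = 973/1000 ≈ 0.973000
step 2 [2y] bond c/1=17/200: DF=(2181991/2000000 − 17/200·(0.973000))/(1+17/200) = 9293/10000 ≈ 0.929300
step 3 [3y] zero: DF = P = 4497/5000 ≈ 0.899400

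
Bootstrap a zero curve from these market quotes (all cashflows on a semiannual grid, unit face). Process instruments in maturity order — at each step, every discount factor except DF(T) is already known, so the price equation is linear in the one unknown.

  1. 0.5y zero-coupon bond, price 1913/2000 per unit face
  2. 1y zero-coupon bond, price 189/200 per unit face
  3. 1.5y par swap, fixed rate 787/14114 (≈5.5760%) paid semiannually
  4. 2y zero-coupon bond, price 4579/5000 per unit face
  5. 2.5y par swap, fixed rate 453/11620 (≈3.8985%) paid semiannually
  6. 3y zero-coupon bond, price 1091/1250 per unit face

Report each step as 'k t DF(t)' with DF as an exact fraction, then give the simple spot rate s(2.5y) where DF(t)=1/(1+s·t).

1 1/2 1913/2000
2 1 189/200
3 3/2 9213/10000
4 2 4579/5000
5 5/2 4547/5000
6 3 1091/1250
s(2.5y) = (1/(4547/5000) − 1)/(5/2) = 906/22735 ≈ 3.9850%

step 1 [0.5y] zero: DF = P = 1913/2000 ≈ 0.956500
step 2 [1y] zero: DF = P = 189/200 ≈ 0.945000
step 3 [1.5y] swap r/2=787/28228: DF=(1 − 787/28228·(0.956500+0.945000))/(1+787/28228) = 9213/10000 ≈ 0.921300
step 4 [2y] zero: DF = P = 4579/5000 ≈ 0.915800
step 5 [2.5y] swap r/2=453/23240: DF=(1 − 453/23240·(0.956500+0.945000+0.921300+0.915800))/(1+453/23240) = 4547/5000 ≈ 0.909400
step 6 [3y] zero: DF = P = 1091/1250 ≈ 0.872800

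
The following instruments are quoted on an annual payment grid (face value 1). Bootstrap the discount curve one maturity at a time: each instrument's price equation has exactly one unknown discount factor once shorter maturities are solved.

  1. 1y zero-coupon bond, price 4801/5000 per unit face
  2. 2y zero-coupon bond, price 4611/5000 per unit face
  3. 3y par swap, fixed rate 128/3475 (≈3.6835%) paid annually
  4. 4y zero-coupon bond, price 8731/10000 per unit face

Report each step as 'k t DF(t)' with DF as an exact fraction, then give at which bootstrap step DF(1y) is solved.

1 1 4801/5000
2 2 4611/5000
3 3 561/625
4 4 8731/10000
DF(1y) is solved at step 1

step 1 [1y] zero: DF = P = 4801/5000 ≈ 0.960200
step 2 [2y] zero: DF = P = 4611/5000 ≈ 0.922200
step 3 [3y] swap r/1=128/3475: DF=(1 − 128/3475·(0.960200+0.922200))/(1+128/3475) = 561/625 ≈ 0.897600
step 4 [4y] zero: DF = P = 8731/10000 ≈ 0.873100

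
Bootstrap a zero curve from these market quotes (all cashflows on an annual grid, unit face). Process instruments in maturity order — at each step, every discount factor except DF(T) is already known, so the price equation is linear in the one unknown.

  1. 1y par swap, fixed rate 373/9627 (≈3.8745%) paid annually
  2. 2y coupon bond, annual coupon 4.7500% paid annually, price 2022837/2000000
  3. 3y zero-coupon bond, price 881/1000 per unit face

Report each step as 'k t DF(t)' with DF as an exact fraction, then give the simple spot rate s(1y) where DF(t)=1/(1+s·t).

step 1 [1y] swap r/1=373/9627: DF=(1 − 373/9627·(0))/(1+373/9627) = 9627/10000 ≈ 0.962700
step 2 [2y] bond c/1=19/400: DF=(2022837/2000000 − 19/400·(0.962700))/(1+19/400) = 9219/10000 ≈ 0.921900
step 3 [3y] zero: DF = P = 881/1000 ≈ 0.881000

1 1 9627/10000
2 2 9219/10000
3 3 881/1000
s(1y) = (1/(9627/10000) − 1)/(1) = 373/9627 ≈ 3.8745%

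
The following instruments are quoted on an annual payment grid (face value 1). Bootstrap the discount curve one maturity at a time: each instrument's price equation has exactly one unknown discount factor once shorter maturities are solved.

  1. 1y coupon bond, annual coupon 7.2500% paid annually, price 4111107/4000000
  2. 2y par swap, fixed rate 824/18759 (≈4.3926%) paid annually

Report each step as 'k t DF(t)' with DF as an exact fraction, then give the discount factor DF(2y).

1 1 9583/10000
2 2 1147/1250
DF(2y) = 1147/1250 ≈ 0.917600

step 1 [1y] bond c/1=29/400: DF=(4111107/4000000 − 29/400·(0))/(1+29/400) = 9583/10000 ≈ 0.958300
step 2 [2y] swap r/1=824/18759: DF=(1 − 824/18759·(0.958300))/(1+824/18759) = 1147/1250 ≈ 0.917600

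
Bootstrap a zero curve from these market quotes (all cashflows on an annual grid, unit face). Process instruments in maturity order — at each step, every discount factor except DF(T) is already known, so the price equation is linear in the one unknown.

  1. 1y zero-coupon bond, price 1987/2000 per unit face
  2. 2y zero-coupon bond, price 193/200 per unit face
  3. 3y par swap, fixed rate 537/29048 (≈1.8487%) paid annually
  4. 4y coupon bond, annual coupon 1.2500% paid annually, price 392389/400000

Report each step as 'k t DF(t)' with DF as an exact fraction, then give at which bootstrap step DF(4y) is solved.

step 1 [1y] zero: DF = P = 1987/2000 ≈ 0.993500
step 2 [2y] zero: DF = P = 193/200 ≈ 0.965000
step 3 [3y] swap r/1=537/29048: DF=(1 − 537/29048·(0.993500+0.965000))/(1+537/29048) = 9463/10000 ≈ 0.946300
step 4 [4y] bond c/1=1/80: DF=(392389/400000 − 1/80·(0.993500+0.965000+0.946300))/(1+1/80) = 933/1000 ≈ 0.933000

1 1 1987/2000
2 2 193/200
3 3 9463/10000
4 4 933/1000
DF(4y) is solved at step 4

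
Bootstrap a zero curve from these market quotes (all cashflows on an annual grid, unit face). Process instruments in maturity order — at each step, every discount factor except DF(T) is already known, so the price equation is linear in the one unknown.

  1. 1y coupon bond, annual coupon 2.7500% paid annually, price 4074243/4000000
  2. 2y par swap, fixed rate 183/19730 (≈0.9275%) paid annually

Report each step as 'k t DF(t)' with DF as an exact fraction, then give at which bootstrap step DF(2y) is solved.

step 1 [1y] bond c/1=11/400: DF=(4074243/4000000 − 11/400·(0))/(1+11/400) = 9913/10000 ≈ 0.991300
step 2 [2y] swap r/1=183/19730: DF=(1 − 183/19730·(0.991300))/(1+183/19730) = 9817/10000 ≈ 0.981700

1 1 9913/10000
2 2 9817/10000
DF(2y) is solved at step 2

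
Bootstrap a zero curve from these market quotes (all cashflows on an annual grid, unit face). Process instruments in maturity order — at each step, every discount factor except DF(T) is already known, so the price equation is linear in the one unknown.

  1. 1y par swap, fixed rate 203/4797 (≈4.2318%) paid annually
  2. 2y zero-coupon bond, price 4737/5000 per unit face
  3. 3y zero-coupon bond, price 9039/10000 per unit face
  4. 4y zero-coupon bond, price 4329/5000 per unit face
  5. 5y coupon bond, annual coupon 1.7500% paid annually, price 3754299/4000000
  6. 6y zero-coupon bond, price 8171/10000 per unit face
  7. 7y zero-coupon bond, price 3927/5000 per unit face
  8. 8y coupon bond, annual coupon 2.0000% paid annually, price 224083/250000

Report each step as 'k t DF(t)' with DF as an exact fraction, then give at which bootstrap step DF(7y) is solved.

step 1 [1y] swap r/1=203/4797: DF=(1 − 203/4797·(0))/(1+203/4797) = 4797/5000 ≈ 0.959400
step 2 [2y] zero: DF = P = 4737/5000 ≈ 0.947400
step 3 [3y] zero: DF = P = 9039/10000 ≈ 0.903900
step 4 [4y] zero: DF = P = 4329/5000 ≈ 0.865800
step 5 [5y] bond c/1=7/400: DF=(3754299/4000000 − 7/400·(0.959400+0.947400+0.903900+0.865800))/(1+7/400) = 537/625 ≈ 0.859200
step 6 [6y] zero: DF = P = 8171/10000 ≈ 0.817100
step 7 [7y] zero: DF = P = 3927/5000 ≈ 0.785400
step 8 [8y] bond c/1=1/50: DF=(224083/250000 − 1/50·(0.959400+0.947400+0.903900+0.865800+0.859200+0.817100+0.785400))/(1+1/50) = 474/625 ≈ 0.758400

1 1 4797/5000
2 2 4737/5000
3 3 9039/10000
4 4 4329/5000
5 5 537/625
6 6 8171/10000
7 7 3927/5000
8 8 474/625
DF(7y) is solved at step 7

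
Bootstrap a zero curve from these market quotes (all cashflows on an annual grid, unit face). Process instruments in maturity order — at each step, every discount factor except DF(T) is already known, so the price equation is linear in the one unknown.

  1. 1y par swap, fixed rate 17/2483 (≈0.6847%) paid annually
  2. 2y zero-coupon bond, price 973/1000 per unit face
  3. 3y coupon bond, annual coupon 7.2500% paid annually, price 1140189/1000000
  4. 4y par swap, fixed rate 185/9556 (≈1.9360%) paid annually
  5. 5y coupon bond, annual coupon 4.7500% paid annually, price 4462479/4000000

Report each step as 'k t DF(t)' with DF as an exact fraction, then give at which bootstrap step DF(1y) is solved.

1 1 2483/2500
2 2 973/1000
3 3 4651/5000
4 4 463/500
5 5 8917/10000
DF(1y) is solved at step 1

step 1 [1y] swap r/1=17/2483: DF=(1 − 17/2483·(0))/(1+17/2483) = 2483/2500 ≈ 0.993200
step 2 [2y] zero: DF = P = 973/1000 ≈ 0.973000
step 3 [3y] bond c/1=29/400: DF=(1140189/1000000 − 29/400·(0.993200+0.973000))/(1+29/400) = 4651/5000 ≈ 0.930200
step 4 [4y] swap r/1=185/9556: DF=(1 − 185/9556·(0.993200+0.973000+0.930200))/(1+185/9556) = 463/500 ≈ 0.926000
step 5 [5y] bond c/1=19/400: DF=(4462479/4000000 − 19/400·(0.993200+0.973000+0.930200+0.926000))/(1+19/400) = 8917/10000 ≈ 0.891700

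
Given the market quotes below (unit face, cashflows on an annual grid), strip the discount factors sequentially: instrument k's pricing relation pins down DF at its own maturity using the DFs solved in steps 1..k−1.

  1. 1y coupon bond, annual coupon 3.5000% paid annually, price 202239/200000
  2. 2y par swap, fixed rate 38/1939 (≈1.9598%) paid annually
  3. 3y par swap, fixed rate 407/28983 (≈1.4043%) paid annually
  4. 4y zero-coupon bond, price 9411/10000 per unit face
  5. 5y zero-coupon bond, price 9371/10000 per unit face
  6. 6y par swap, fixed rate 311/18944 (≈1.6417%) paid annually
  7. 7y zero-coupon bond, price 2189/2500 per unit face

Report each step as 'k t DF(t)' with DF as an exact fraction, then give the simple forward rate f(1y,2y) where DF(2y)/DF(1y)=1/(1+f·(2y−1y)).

1 1 977/1000
2 2 481/500
3 3 9593/10000
4 4 9411/10000
5 5 9371/10000
6 6 9067/10000
7 7 2189/2500
f(1y,2y) = ((977/1000)/(481/500) − 1)/(1) = 15/962 ≈ 1.5593%

step 1 [1y] bond c/1=7/200: DF=(202239/200000 − 7/200·(0))/(1+7/200) = 977/1000 ≈ 0.977000
step 2 [2y] swap r/1=38/1939: DF=(1 − 38/1939·(0.977000))/(1+38/1939) = 481/500 ≈ 0.962000
step 3 [3y] swap r/1=407/28983: DF=(1 − 407/28983·(0.977000+0.962000))/(1+407/28983) = 9593/10000 ≈ 0.959300
step 4 [4y] zero: DF = P = 9411/10000 ≈ 0.941100
step 5 [5y] zero: DF = P = 9371/10000 ≈ 0.937100
step 6 [6y] swap r/1=311/18944: DF=(1 − 311/18944·(0.977000+0.962000+0.959300+0.941100+0.937100))/(1+311/18944) = 9067/10000 ≈ 0.906700
step 7 [7y] zero: DF = P = 2189/2500 ≈ 0.875600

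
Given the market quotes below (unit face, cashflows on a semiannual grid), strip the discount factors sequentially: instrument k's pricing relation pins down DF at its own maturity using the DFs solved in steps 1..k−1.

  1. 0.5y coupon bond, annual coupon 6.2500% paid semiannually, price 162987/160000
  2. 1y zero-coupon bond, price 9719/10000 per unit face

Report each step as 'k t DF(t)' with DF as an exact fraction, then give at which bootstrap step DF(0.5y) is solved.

step 1 [0.5y] bond c/2=1/32: DF=(162987/160000 − 1/32·(0))/(1+1/32) = 4939/5000 ≈ 0.987800
step 2 [1y] zero: DF = P = 9719/10000 ≈ 0.971900

1 1/2 4939/5000
2 1 9719/10000
DF(0.5y) is solved at step 1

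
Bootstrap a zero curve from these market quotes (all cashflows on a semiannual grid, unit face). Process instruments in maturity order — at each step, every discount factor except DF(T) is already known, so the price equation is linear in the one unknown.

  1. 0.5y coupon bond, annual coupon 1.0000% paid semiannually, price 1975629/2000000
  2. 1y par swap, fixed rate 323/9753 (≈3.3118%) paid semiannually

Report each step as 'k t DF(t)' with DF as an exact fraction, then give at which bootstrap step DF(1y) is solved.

1 1/2 9829/10000
2 1 9677/10000
DF(1y) is solved at step 2

step 1 [0.5y] bond c/2=1/200: DF=(1975629/2000000 − 1/200·(0))/(1+1/200) = 9829/10000 ≈ 0.982900
step 2 [1y] swap r/2=323/19506: DF=(1 − 323/19506·(0.982900))/(1+323/19506) = 9677/10000 ≈ 0.967700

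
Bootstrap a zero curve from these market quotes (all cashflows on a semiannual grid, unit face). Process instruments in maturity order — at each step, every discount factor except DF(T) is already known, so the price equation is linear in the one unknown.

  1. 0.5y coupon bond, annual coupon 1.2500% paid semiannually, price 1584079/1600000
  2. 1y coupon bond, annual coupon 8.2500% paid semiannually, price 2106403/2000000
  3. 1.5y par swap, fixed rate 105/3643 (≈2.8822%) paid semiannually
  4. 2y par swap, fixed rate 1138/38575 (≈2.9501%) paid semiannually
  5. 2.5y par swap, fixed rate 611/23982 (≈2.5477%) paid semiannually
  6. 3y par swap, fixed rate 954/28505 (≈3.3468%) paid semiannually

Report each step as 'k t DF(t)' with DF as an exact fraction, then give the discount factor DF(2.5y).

1 1/2 9839/10000
2 1 389/400
3 3/2 479/500
4 2 9431/10000
5 5/2 9389/10000
6 3 4523/5000
DF(2.5y) = 9389/10000 ≈ 0.938900

step 1 [0.5y] bond c/2=1/160: DF=(1584079/1600000 − 1/160·(0))/(1+1/160) = 9839/10000 ≈ 0.983900
step 2 [1y] bond c/2=33/800: DF=(2106403/2000000 − 33/800·(0.983900))/(1+33/800) = 389/400 ≈ 0.972500
step 3 [1.5y] swap r/2=105/7286: DF=(1 − 105/7286·(0.983900+0.972500))/(1+105/7286) = 479/500 ≈ 0.958000
step 4 [2y] swap r/2=569/38575: DF=(1 − 569/38575·(0.983900+0.972500+0.958000))/(1+569/38575) = 9431/10000 ≈ 0.943100
step 5 [2.5y] swap r/2=611/47964: DF=(1 − 611/47964·(0.983900+0.972500+0.958000+0.943100))/(1+611/47964) = 9389/10000 ≈ 0.938900
step 6 [3y] swap r/2=477/28505: DF=(1 − 477/28505·(0.983900+0.972500+0.958000+0.943100+0.938900))/(1+477/28505) = 4523/5000 ≈ 0.904600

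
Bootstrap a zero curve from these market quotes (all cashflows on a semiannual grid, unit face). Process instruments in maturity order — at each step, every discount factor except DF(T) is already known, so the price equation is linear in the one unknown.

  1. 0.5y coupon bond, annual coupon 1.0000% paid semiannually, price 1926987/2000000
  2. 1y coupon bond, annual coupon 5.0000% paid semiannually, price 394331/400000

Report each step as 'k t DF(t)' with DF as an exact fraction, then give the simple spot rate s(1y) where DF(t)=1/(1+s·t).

step 1 [0.5y] bond c/2=1/200: DF=(1926987/2000000 − 1/200·(0))/(1+1/200) = 9587/10000 ≈ 0.958700
step 2 [1y] bond c/2=1/40: DF=(394331/400000 − 1/40·(0.958700))/(1+1/40) = 1173/1250 ≈ 0.938400

1 1/2 9587/10000
2 1 1173/1250
s(1y) = (1/(1173/1250) − 1)/(1) = 77/1173 ≈ 6.5644%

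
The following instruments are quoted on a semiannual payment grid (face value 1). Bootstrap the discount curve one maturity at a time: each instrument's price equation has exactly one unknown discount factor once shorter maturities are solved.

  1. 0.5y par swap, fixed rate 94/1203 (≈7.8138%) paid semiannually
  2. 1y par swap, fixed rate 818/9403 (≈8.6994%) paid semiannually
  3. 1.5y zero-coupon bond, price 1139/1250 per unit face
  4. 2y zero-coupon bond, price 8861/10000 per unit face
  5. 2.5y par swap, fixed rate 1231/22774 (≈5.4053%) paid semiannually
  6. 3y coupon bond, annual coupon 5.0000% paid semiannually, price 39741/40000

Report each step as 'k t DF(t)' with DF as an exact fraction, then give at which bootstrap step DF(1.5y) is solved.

1 1/2 1203/1250
2 1 4591/5000
3 3/2 1139/1250
4 2 8861/10000
5 5/2 8769/10000
6 3 4291/5000
DF(1.5y) is solved at step 3

step 1 [0.5y] swap r/2=47/1203: DF=(1 − 47/1203·(0))/(1+47/1203) = 1203/1250 ≈ 0.962400
step 2 [1y] swap r/2=409/9403: DF=(1 − 409/9403·(0.962400))/(1+409/9403) = 4591/5000 ≈ 0.918200
step 3 [1.5y] zero: DF = P = 1139/1250 ≈ 0.911200
step 4 [2y] zero: DF = P = 8861/10000 ≈ 0.886100
step 5 [2.5y] swap r/2=1231/45548: DF=(1 − 1231/45548·(0.962400+0.918200+0.911200+0.886100))/(1+1231/45548) = 8769/10000 ≈ 0.876900
step 6 [3y] bond c/2=1/40: DF=(39741/40000 − 1/40·(0.962400+0.918200+0.911200+0.886100+0.876900))/(1+1/40) = 4291/5000 ≈ 0.858200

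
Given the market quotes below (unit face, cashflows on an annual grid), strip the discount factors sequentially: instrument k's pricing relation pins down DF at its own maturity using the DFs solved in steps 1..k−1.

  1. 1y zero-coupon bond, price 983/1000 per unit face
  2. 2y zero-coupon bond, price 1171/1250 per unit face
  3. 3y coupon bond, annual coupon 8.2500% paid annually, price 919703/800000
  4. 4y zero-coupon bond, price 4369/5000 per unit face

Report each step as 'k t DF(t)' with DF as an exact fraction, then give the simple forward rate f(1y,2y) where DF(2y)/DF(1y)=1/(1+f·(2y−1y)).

step 1 [1y] zero: DF = P = 983/1000 ≈ 0.983000
step 2 [2y] zero: DF = P = 1171/1250 ≈ 0.936800
step 3 [3y] bond c/1=33/400: DF=(919703/800000 − 33/400·(0.983000+0.936800))/(1+33/400) = 9157/10000 ≈ 0.915700
step 4 [4y] zero: DF = P = 4369/5000 ≈ 0.873800

1 1 983/1000
2 2 1171/1250
3 3 9157/10000
4 4 4369/5000
f(1y,2y) = ((983/1000)/(1171/1250) − 1)/(1) = 231/4684 ≈ 4.9317%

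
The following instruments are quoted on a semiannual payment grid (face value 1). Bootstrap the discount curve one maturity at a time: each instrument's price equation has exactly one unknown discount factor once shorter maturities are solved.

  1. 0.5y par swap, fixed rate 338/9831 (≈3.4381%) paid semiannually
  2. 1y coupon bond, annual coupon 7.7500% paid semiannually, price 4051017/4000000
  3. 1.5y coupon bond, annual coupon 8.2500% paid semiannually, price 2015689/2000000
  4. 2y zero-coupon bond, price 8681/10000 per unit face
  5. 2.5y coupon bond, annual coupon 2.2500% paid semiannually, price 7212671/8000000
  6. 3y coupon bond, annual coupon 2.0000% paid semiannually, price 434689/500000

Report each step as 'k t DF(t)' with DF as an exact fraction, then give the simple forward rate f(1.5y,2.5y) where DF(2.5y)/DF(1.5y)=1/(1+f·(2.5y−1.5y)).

step 1 [0.5y] swap r/2=169/9831: DF=(1 − 169/9831·(0))/(1+169/9831) = 9831/10000 ≈ 0.983100
step 2 [1y] bond c/2=31/800: DF=(4051017/4000000 − 31/800·(0.983100))/(1+31/800) = 9383/10000 ≈ 0.938300
step 3 [1.5y] bond c/2=33/800: DF=(2015689/2000000 − 33/800·(0.983100+0.938300))/(1+33/800) = 4459/5000 ≈ 0.891800
step 4 [2y] zero: DF = P = 8681/10000 ≈ 0.868100
step 5 [2.5y] bond c/2=9/800: DF=(7212671/8000000 − 9/800·(0.983100+0.938300+0.891800+0.868100))/(1+9/800) = 4253/5000 ≈ 0.850600
step 6 [3y] bond c/2=1/100: DF=(434689/500000 − 1/100·(0.983100+0.938300+0.891800+0.868100+0.850600))/(1+1/100) = 8159/10000 ≈ 0.815900

1 1/2 9831/10000
2 1 9383/10000
3 3/2 4459/5000
4 2 8681/10000
5 5/2 4253/5000
6 3 8159/10000
f(1.5y,2.5y) = ((4459/5000)/(4253/5000) − 1)/(1) = 206/4253 ≈ 4.8436%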